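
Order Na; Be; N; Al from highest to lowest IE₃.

Be > Na > N > Al

Consider each +2 ion: Na²⁺ is already 1 electron into the core; Be²⁺ is the bare [He] core; N²⁺ still has 3 valence electrons; Al²⁺ still has 1 valence electron.
Core electrons are held far more tightly than valence electrons, so Na and Be top the IE_3 order.
Valence configurations: N²⁺ [He]2s²2p¹, Al²⁺ [Ne]3s¹.
The numbers (kJ/mol): Na 6910, Be 14849, N 4578, Al 2745.
Overall IE_3 order: Al < N < Na < Be.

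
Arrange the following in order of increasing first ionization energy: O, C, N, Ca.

C is in period 2, group 14; N is in period 2, group 15; O is in period 2, group 16; Ca is in period 4, group 2.
IE₁ increases left→right with effective nuclear charge and decreases top→bottom as the valence shell moves farther out.
Neither a single period nor a single group — weigh both effects.
C > Ca: both effects reinforce here, so C is clearly the higher of the two.
O > C: O lies to the right of C in period 2, so the across-period effect alone puts O higher.
N > O: this pair runs against the simple trend — see the exception note.
Note the exception: N has a higher first ionization energy than O, contrary to the simple trend — pairing an electron in O's 2p⁴ costs repulsion energy, so O ionizes more easily than half-filled N (2p³).
For reference (kJ/mol): C 1086, N 1402, O 1314, Ca 590.
So from lowest to highest: Ca < C < O < N.

Ca < C < O < N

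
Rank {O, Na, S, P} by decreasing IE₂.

Na, O, S, P

Consider each +1 ion: O⁺ still has 5 valence electrons; Na⁺ is the bare [Ne] core; S⁺ still has 5 valence electrons; P⁺ still has 4 valence electrons.
Pulling an electron out of a noble-gas core costs far more than removing a remaining valence electron, so Na sits at the high end of IE_2.
Valence configurations: O⁺ [He]2s²2p³, S⁺ [Ne]3s²3p³, P⁺ [Ne]3s²3p².
Approximate IE_2 values (kJ/mol): O 3388, Na 4562, S 2252, P 1907.
Overall IE_2 order: P < S < O < Na.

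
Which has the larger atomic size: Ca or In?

Ca

Ca is in period 4, group 2; In is in period 5, group 13.
Radius decreases left→right (rising Z_eff, same n) and increases top→bottom (higher n).
A diagonal step moves right (one effect) and down (the opposite effect) at once.
Ca > In: the two effects oppose for this pair; the across-period effect wins (171 vs 142 pm).
Tabulated atomic radius (pm): Ca 171, In 142.
So Ca has the larger atomic size (Ca > In).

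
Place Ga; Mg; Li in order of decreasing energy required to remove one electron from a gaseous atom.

Mg > Ga > Li

Li is in period 2, group 1; Mg is in period 3, group 2; Ga is in period 4, group 13.
Removing the outermost electron gets harder across a period and easier down a group.
These sit on a diagonal, where the across-period and down-group effects partly cancel.
Ga > Li: period and group pull opposite ways; the across-period shift dominates (579 vs 520 kJ/mol).
Mg > Ga: period and group pull opposite ways; the down-group shift dominates (738 vs 579 kJ/mol).
Tabulated first ionization energy (kJ/mol): Li 520, Mg 738, Ga 579.
So from highest to lowest: Mg > Ga > Li.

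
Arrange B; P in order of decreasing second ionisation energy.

B > P

IE_2 is the cost of taking one more electron from the +1 cation: B⁺ still has 2 valence electrons; P⁺ still has 4 valence electrons.
All are still removing valence electrons, so compare the +1 ions as you would atoms: IE_2 generally rises across a period (higher Z_eff) and falls down a group (larger shell), subject to the usual subshell exceptions.
Valence configurations: B⁺ [He]2s², P⁺ [Ne]3s²3p².
The numbers (kJ/mol): B 2427, P 1907.
Hence IE_2: P < B.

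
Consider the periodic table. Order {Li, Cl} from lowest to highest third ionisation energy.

Cl, Li

Consider each +2 ion: Li²⁺ is already 1 electron into the core; Cl²⁺ still has 5 valence electrons.
Pulling an electron out of a noble-gas core costs far more than removing a remaining valence electron, so Li sits at the high end of IE_3.
The numbers (kJ/mol): Li 11815, Cl 3822.
Putting it together, IE_3: Cl < Li.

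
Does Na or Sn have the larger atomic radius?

Na is in period 3, group 1; Sn is in period 5, group 14.
Atomic radius shrinks across a period as nuclear charge pulls the same shell inward, and grows down a group as new shells are added.
Neither a single period nor a single group — weigh both effects.
Na > Sn: the two effects oppose for this pair; the across-period effect wins (155 vs 140 pm).
For reference (pm): Na 155, Sn 140.
So Na has the larger atomic radius (Na > Sn).

Na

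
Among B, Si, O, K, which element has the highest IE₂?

The second ionization energy removes an electron from the +1 ion. For each element: B⁺ still has 2 valence electrons; Si⁺ still has 3 valence electrons; O⁺ still has 5 valence electrons; K⁺ is the bare [Ar] core.
Usually core removal costs more than valence removal, but here the competition is close: a tightly held n=2 valence electron can cost more to remove than an n=3 core electron, so the actual values have to decide it.
Valence configurations: B⁺ [He]2s², Si⁺ [Ne]3s²3p¹, O⁺ [He]2s²2p³.
Approximate IE_2 values (kJ/mol): B 2427, Si 1577, O 3388, K 3052.
Hence IE_2: Si < B < K < O.

O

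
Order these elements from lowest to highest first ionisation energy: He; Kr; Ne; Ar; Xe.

Xe < Kr < Ar < Ne < He

He is in period 1, group 18; Ne is in period 2, group 18; Ar is in period 3, group 18; Kr is in period 4, group 18; Xe is in period 5, group 18.
Removing the outermost electron gets harder across a period and easier down a group.
All are in group 18, so first ionization energy increases up the group.
So from lowest to highest: Xe < Kr < Ar < Ne < He.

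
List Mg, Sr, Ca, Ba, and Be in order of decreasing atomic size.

Be is in period 2, group 2; Mg is in period 3, group 2; Ca is in period 4, group 2; Sr is in period 5, group 2; Ba is in period 6, group 2.
Across a period the added protons contract the valence shell; down a group each new principal shell makes the atom larger.
All are in group 2, so atomic radius increases down the group.
So from largest to smallest: Ba > Sr > Ca > Mg > Be.

Ba > Sr > Ca > Mg > Be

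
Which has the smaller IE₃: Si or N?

After 2 electrons have been removed, what remains? Si²⁺ still has 2 valence electrons; N²⁺ still has 3 valence electrons.
All are still removing valence electrons, so compare the +2 ions as you would atoms: IE_3 generally rises across a period (higher Z_eff) and falls down a group (larger shell), subject to the usual subshell exceptions.
Valence configurations: Si²⁺ [Ne]3s², N²⁺ [He]2s²2p¹.
The numbers (kJ/mol): Si 3232, N 4578.
Hence IE_3: Si < N.

Si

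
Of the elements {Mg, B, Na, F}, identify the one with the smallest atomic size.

F

B is in period 2, group 13; F is in period 2, group 17; Na is in period 3, group 1; Mg is in period 3, group 2.
Across a period the added protons contract the valence shell; down a group each new principal shell makes the atom larger.
Neither a single period nor a single group — weigh both effects.
B > F: B lies to the left of F in period 2, so the across-period effect alone puts B larger.
Mg > B: both effects reinforce here, so Mg is clearly the larger of the two.
Na > Mg: both are in period 3; the period trend gives Na the larger value.
Tabulated atomic radius (pm): B 85, F 64, Na 155, Mg 139.
The smallest atomic size among these belongs to F.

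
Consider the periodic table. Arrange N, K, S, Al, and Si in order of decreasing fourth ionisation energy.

The fourth ionization energy removes an electron from the +3 ion. For each element: N³⁺ still has 2 valence electrons; K³⁺ is already 2 electrons into the core; S³⁺ still has 3 valence electrons; Al³⁺ is the bare [Ne] core; Si³⁺ still has 1 valence electron.
Usually core removal costs more than valence removal, but here the competition is close: a tightly held n=2 valence electron can cost more to remove than an n=3 core electron, so the actual values have to decide it.
Valence configurations: N³⁺ [He]2s², S³⁺ [Ne]3s²3p¹, Si³⁺ [Ne]3s¹.
Approximate IE_4 values (kJ/mol): N 7475, K 5877, S 4556, Al 11577, Si 4356.
Hence IE_4: Si < S < K < N < Al.

Al, N, K, S, Si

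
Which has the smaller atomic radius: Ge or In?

Ge

Ge is in period 4, group 14; In is in period 5, group 13.
Across a period the added protons contract the valence shell; down a group each new principal shell makes the atom larger.
Here both period and group differ, so the two effects have to be weighed against each other.
In > Ge: both effects reinforce here, so In is clearly the larger of the two.
Tabulated atomic radius (pm): Ge 121, In 142.
So Ge has the smaller atomic radius (Ge < In).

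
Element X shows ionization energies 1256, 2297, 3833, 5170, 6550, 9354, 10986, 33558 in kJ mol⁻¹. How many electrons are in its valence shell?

Look for the largest jump between consecutive ionization energies: IE8/IE7 ≈ 3.1, far larger than any earlier ratio.
That jump marks the point where a core electron is being removed. So the atom has 7 valence electrons.

7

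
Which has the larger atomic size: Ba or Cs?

Cs is in period 6, group 1; Ba is in period 6, group 2.
Moving right in a period, electrons are added to the same shell under a stronger nuclear pull, so atoms get smaller; moving down, a new shell is opened and atoms get larger.
All lie in period 6, so atomic radius increases right to left.
So Cs has the larger atomic size (Cs > Ba).

Cs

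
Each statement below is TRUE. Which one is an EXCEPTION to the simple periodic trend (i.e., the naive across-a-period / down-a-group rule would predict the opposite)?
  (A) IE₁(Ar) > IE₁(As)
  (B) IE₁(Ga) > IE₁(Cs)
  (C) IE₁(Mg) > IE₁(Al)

(C)

The general trend: first ionisation energy increases across a period and decreases down a group.
(A) Ar (period 3, group 18) vs As (period 4, group 15): the stated order agrees with the simple trend.
(B) Ga (period 4, group 13) vs Cs (period 6, group 1): the stated order agrees with the simple trend.
(C) Mg (period 3, group 2) vs Al (period 3, group 13): the stated order contradicts the simple trend.
The exception is (C): Al's single 3p electron is easier to remove than one from Mg's filled 3s².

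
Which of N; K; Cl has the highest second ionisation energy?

After 1 electron has been removed, what remains? N⁺ still has 4 valence electrons; K⁺ is the bare [Ar] core; Cl⁺ still has 6 valence electrons.
Breaking into a closed-shell core is much more expensive than removing a leftover valence electron — K has the largest IE_2 here.
Valence configurations: N⁺ [He]2s²2p², Cl⁺ [Ne]3s²3p⁴.
Approximate IE_2 values (kJ/mol): N 2856, K 3052, Cl 2298.
Putting it together, IE_2: Cl < N < K.

K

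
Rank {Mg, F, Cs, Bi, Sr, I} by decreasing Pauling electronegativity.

F > I > Bi > Mg > Sr > Cs

Smaller atoms with higher effective nuclear charge are more electronegative.
These span different periods and groups, so the two trends combine.
Sr > Cs: relative to Cs, both the across-period and down-group shifts push Sr's electronegativity up.
Mg > Sr: they share group 2; the group trend gives Mg the larger value.
Bi > Mg: the two effects oppose for this pair; the across-period effect wins (2.02 vs 1.31).
I > Bi: both effects reinforce here, so I is clearly the higher of the two.
F > I: F sits above I in group 17, so the down-group effect alone puts F higher.
Tabulated electronegativity (Pauling): F 3.98, Mg 1.31, Sr 0.95, I 2.66, Cs 0.79, Bi 2.02.
So from highest to lowest: F > I > Bi > Mg > Sr > Cs.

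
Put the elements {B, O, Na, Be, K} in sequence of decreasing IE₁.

Be is in period 2, group 2; B is in period 2, group 13; O is in period 2, group 16; Na is in period 3, group 1; K is in period 4, group 1.
Across a period the outer electron is held more tightly (higher IE₁); down a group it sits in a higher shell, more shielded, and comes off more easily.
These span different periods and groups, so the two trends combine.
Na > K: Na sits above K in group 1, so the down-group effect alone puts Na higher.
B > Na: both effects reinforce here, so B is clearly the higher of the two.
Be > B: this pair runs against the simple trend — see the exception note.
O > Be: O lies to the right of Be in period 2, so the across-period effect alone puts O higher.
Note the exception: Be has a higher first ionization energy than B, contrary to the simple trend — removing B's lone 2p electron is easier than breaking Be's filled 2s².
For reference (kJ/mol): Be 900, B 801, O 1314, Na 496, K 419.
So from highest to lowest: O > Be > B > Na > K.

O, Be, B, Na, K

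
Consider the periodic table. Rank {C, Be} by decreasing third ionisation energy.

Consider each +2 ion: C²⁺ still has 2 valence electrons; Be²⁺ is the bare [He] core.
Pulling an electron out of a noble-gas core costs far more than removing a remaining valence electron, so Be sits at the high end of IE_3.
The numbers (kJ/mol): C 4620, Be 14849.
Putting it together, IE_3: C < Be.

Be > C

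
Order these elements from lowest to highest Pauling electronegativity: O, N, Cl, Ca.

EN rises left→right (higher Z_eff, smaller atoms) and falls top→bottom (larger, more shielded atoms).
Neither a single period nor a single group — weigh both effects.
N > Ca: relative to Ca, both the across-period and down-group shifts push N's electronegativity up.
Cl > N: the two effects oppose for this pair; the across-period effect wins (3.16 vs 3.04).
O > Cl: period and group pull opposite ways; the down-group shift dominates (3.44 vs 3.16).
Approximate values (Pauling): N 3.04, O 3.44, Cl 3.16, Ca 1.00.
So from lowest to highest: Ca < N < Cl < O.

Ca, N, Cl, O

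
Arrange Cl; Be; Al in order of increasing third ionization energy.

Al, Cl, Be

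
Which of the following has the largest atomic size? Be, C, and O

Be

Be is in period 2, group 2; C is in period 2, group 14; O is in period 2, group 16.
Across a period the added protons contract the valence shell; down a group each new principal shell makes the atom larger.
All lie in period 2, so atomic radius increases right to left.
The largest atomic size among these belongs to Be.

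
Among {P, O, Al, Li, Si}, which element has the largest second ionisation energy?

Consider each +1 ion: P⁺ still has 4 valence electrons; O⁺ still has 5 valence electrons; Al⁺ still has 2 valence electrons; Li⁺ is the bare [He] core; Si⁺ still has 3 valence electrons.
Pulling an electron out of a noble-gas core costs far more than removing a remaining valence electron, so Li sits at the high end of IE_2.
Valence configurations: P⁺ [Ne]3s²3p², O⁺ [He]2s²2p³, Al⁺ [Ne]3s², Si⁺ [Ne]3s²3p¹.
Si⁺ loses a lone 3p electron whereas Al⁺ must break into a filled 3s² pair, so IE_2(Al) > IE_2(Si) even though Si has the higher nuclear charge.
The numbers (kJ/mol): P 1907, O 3388, Al 1817, Li 7298, Si 1577.
Hence IE_2: Si < Al < P < O < Li.

Li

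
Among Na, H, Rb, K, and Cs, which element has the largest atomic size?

Cs

H is in period 1, group 1; Na is in period 3, group 1; K is in period 4, group 1; Rb is in period 5, group 1; Cs is in period 6, group 1.
Across a period the added protons contract the valence shell; down a group each new principal shell makes the atom larger.
All are in group 1, so atomic radius increases down the group.
The largest atomic size among these belongs to Cs.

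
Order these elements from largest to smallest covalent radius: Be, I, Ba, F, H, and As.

Ba > I > As > Be > F > H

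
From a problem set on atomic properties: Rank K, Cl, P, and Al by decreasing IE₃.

Consider each +2 ion: K²⁺ is already 1 electron into the core; Cl²⁺ still has 5 valence electrons; P²⁺ still has 3 valence electrons; Al²⁺ still has 1 valence electron.
Pulling an electron out of a noble-gas core costs far more than removing a remaining valence electron, so K sits at the high end of IE_3.
Valence configurations: Cl²⁺ [Ne]3s²3p³, P²⁺ [Ne]3s²3p¹, Al²⁺ [Ne]3s¹.
Approximate IE_3 values (kJ/mol): K 4420, Cl 3822, P 2914, Al 2745.
Overall IE_3 order: Al < P < Cl < K.

K > Cl > P > Al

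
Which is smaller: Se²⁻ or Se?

Forming Se²⁻ adds 2 electrons to Se. More electron–electron repulsion in the same shell, with unchanged nuclear charge, lets the cloud expand.
An anion is larger than its parent atom: Se²⁻ > Se.

Se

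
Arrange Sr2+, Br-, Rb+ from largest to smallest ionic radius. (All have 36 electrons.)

All of these have 36 electrons, so size is governed by nuclear charge alone: the more protons, the stronger the pull on the same electron cloud, and the smaller the ion.
Nuclear charges: Sr2+ (Z=38), Rb+ (Z=37), Br- (Z=35).
Largest to smallest: Br- > Rb+ > Sr2+.

Br- > Rb+ > Sr2+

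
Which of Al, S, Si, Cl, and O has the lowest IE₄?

Si

The fourth ionization energy removes an electron from the +3 ion. For each element: Al³⁺ is the bare [Ne] core; S³⁺ still has 3 valence electrons; Si³⁺ still has 1 valence electron; Cl³⁺ still has 4 valence electrons; O³⁺ still has 3 valence electrons.
Pulling an electron out of a noble-gas core costs far more than removing a remaining valence electron, so Al sits at the high end of IE_4.
Valence configurations: S³⁺ [Ne]3s²3p¹, Si³⁺ [Ne]3s¹, Cl³⁺ [Ne]3s²3p², O³⁺ [He]2s²2p¹.
Approximate IE_4 values (kJ/mol): Al 11577, S 4556, Si 4356, Cl 5159, O 7469.
Hence IE_4: Si < S < Cl < O < Al.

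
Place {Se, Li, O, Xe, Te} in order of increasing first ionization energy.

Li is in period 2, group 1; O is in period 2, group 16; Se is in period 4, group 16; Te is in period 5, group 16; Xe is in period 5, group 18.
Across a period the outer electron is held more tightly (higher IE₁); down a group it sits in a higher shell, more shielded, and comes off more easily.
Neither a single period nor a single group — weigh both effects.
Te > Li: the two effects oppose for this pair; the across-period effect wins (869 vs 520 kJ/mol).
Se > Te: Se sits above Te in group 16, so the down-group effect alone puts Se higher.
Xe > Se: period and group pull opposite ways; the across-period shift dominates (1170 vs 941 kJ/mol).
O > Xe: period and group pull opposite ways; the down-group shift dominates (1314 vs 1170 kJ/mol).
Approximate values (kJ/mol): Li 520, O 1314, Se 941, Te 869, Xe 1170.
So from lowest to highest: Li < Te < Se < Xe < O.

Li < Te < Se < Xe < O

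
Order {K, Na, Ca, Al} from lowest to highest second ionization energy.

Ca < Al < K < Na

Consider each +1 ion: K⁺ is the bare [Ar] core; Na⁺ is the bare [Ne] core; Ca⁺ still has 1 valence electron; Al⁺ still has 2 valence electrons.
Breaking into a closed-shell core is much more expensive than removing a leftover valence electron — K and Na have the largest IE_2 here.
Valence configurations: Ca⁺ [Ar]4s¹, Al⁺ [Ne]3s².
Approximate IE_2 values (kJ/mol): K 3052, Na 4562, Ca 1145, Al 1817.
So the second ionization energies run Ca < Al < K < Na.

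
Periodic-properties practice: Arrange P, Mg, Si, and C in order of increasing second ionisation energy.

The second ionization energy removes an electron from the +1 ion. For each element: P⁺ still has 4 valence electrons; Mg⁺ still has 1 valence electron; Si⁺ still has 3 valence electrons; C⁺ still has 3 valence electrons.
All are still removing valence electrons, so compare the +1 ions as you would atoms: IE_2 generally rises across a period (higher Z_eff) and falls down a group (larger shell), subject to the usual subshell exceptions.
Valence configurations: P⁺ [Ne]3s²3p², Mg⁺ [Ne]3s¹, Si⁺ [Ne]3s²3p¹, C⁺ [He]2s²2p¹.
Tabulated IE_2 (kJ/mol): P 1907, Mg 1451, Si 1577, C 2353.
Hence IE_2: Mg < Si < P < C.

Mg, Si, P, C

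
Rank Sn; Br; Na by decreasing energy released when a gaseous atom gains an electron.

Br, Sn, Na

Atoms with high Z_eff and room in the valence shell (especially the halogens) have the most exothermic electron affinities.
Neither a single period nor a single group — weigh both effects.
Sn > Na: period and group pull opposite ways; the across-period shift dominates (107 vs 53 kJ/mol).
Br > Sn: relative to Sn, both the across-period and down-group shifts push Br's electron affinity up.
For reference (kJ/mol): Na 53, Br 325, Sn 107.
So from highest to lowest: Br > Sn > Na.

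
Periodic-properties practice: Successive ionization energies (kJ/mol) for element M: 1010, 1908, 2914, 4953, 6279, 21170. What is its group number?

Group 15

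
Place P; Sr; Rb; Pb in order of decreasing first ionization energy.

P > Pb > Sr > Rb

P is in period 3, group 15; Rb is in period 5, group 1; Sr is in period 5, group 2; Pb is in period 6, group 14.
First ionization energy rises across a period (greater Z_eff holds electrons more tightly) and falls down a group (valence electrons are farther from the nucleus).
Here both period and group differ, so the two effects have to be weighed against each other.
Sr > Rb: both are in period 5; the period trend gives Sr the larger value.
Pb > Sr: the two effects oppose for this pair; the across-period effect wins (716 vs 550 kJ/mol).
P > Pb: relative to Pb, both the across-period and down-group shifts push P's first ionization energy up.
For reference (kJ/mol): P 1012, Rb 403, Sr 550, Pb 716.
So from highest to lowest: P > Pb > Sr > Rb.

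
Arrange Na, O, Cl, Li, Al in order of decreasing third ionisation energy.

The third ionization energy removes an electron from the +2 ion. For each element: Na²⁺ is already 1 electron into the core; O²⁺ still has 4 valence electrons; Cl²⁺ still has 5 valence electrons; Li²⁺ is already 1 electron into the core; Al²⁺ still has 1 valence electron.
Breaking into a closed-shell core is much more expensive than removing a leftover valence electron — Na and Li have the largest IE_3 here.
Valence configurations: O²⁺ [He]2s²2p², Cl²⁺ [Ne]3s²3p³, Al²⁺ [Ne]3s¹.
Approximate IE_3 values (kJ/mol): Na 6910, O 5300, Cl 3822, Li 11815, Al 2745.
So the third ionization energies run Al < Cl < O < Na < Li.

Li > Na > O > Cl > Al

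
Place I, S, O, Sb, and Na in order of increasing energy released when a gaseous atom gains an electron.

O is in period 2, group 16; Na is in period 3, group 1; S is in period 3, group 16; Sb is in period 5, group 15; I is in period 5, group 17.
Adding an electron releases more energy for atoms nearer the top right (short of the noble gases).
Neither a single period nor a single group — weigh both effects.
Sb > Na: period and group pull opposite ways; the across-period shift dominates (103 vs 53 kJ/mol).
O > Sb: relative to Sb, both the across-period and down-group shifts push O's electron affinity up.
S > O: this pair runs against the simple trend — see the exception note.
I > S: period and group pull opposite ways; the across-period shift dominates (295 vs 200 kJ/mol).
Note the exception: S has a higher electron affinity than O, contrary to the simple trend — the compact 2p subshell of O repels the added electron more than S's larger 3p does.
For reference (kJ/mol): O 141, Na 53, S 200, Sb 103, I 295.
So from lowest to highest: Na < Sb < O < S < I.

Na < Sb < O < S < I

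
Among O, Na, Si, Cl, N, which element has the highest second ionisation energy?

Na

After 1 electron has been removed, what remains? O⁺ still has 5 valence electrons; Na⁺ is the bare [Ne] core; Si⁺ still has 3 valence electrons; Cl⁺ still has 6 valence electrons; N⁺ still has 4 valence electrons.
Pulling an electron out of a noble-gas core costs far more than removing a remaining valence electron, so Na sits at the high end of IE_2.
Valence configurations: O⁺ [He]2s²2p³, Si⁺ [Ne]3s²3p¹, Cl⁺ [Ne]3s²3p⁴, N⁺ [He]2s²2p².
Tabulated IE_2 (kJ/mol): O 3388, Na 4562, Si 1577, Cl 2298, N 2856.
So the second ionization energies run Si < Cl < N < O < Na.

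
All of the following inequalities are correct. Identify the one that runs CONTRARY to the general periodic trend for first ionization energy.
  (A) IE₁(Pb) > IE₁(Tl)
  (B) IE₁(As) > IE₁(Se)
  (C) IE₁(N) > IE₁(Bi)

(B)

The general trend: first ionization energy increases across a period and decreases down a group.
(A) Pb (period 6, group 14) vs Tl (period 6, group 13): the stated order agrees with the simple trend.
(B) As (period 4, group 15) vs Se (period 4, group 16): the stated order contradicts the simple trend.
(C) N (period 2, group 15) vs Bi (period 6, group 15): the stated order agrees with the simple trend.
The exception is (B): Se (4p⁴) ionizes more easily than half-filled As (4p³).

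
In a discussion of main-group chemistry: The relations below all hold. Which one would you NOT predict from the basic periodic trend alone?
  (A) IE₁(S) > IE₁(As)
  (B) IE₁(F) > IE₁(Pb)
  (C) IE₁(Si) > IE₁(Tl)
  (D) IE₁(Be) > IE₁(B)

(D)

The general trend: IE₁ increases across a period and decreases down a group.
(A) S (period 3, group 16) vs As (period 4, group 15): the stated order agrees with the simple trend.
(B) F (period 2, group 17) vs Pb (period 6, group 14): the stated order agrees with the simple trend.
(C) Si (period 3, group 14) vs Tl (period 6, group 13): the stated order agrees with the simple trend.
(D) Be (period 2, group 2) vs B (period 2, group 13): the stated order contradicts the simple trend.
The exception is (D): removing B's lone 2p electron is easier than breaking Be's filled 2s².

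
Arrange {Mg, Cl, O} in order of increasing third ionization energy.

Cl < O < Mg

After 2 electrons have been removed, what remains? Mg²⁺ is the bare [Ne] core; Cl²⁺ still has 5 valence electrons; O²⁺ still has 4 valence electrons.
Core electrons are held far more tightly than valence electrons, so Mg tops the IE_3 order.
Valence configurations: Cl²⁺ [Ne]3s²3p³, O²⁺ [He]2s²2p².
Tabulated IE_3 (kJ/mol): Mg 7733, Cl 3822, O 5300.
So the third ionization energies run Cl < O < Mg.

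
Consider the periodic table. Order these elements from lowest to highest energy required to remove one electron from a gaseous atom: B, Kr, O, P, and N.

B < P < O < Kr < N

B is in period 2, group 13; N is in period 2, group 15; O is in period 2, group 16; P is in period 3, group 15; Kr is in period 4, group 18.
Removing the outermost electron gets harder across a period and easier down a group.
These span different periods and groups, so the two trends combine.
P > B: the two effects oppose for this pair; the across-period effect wins (1012 vs 801 kJ/mol).
O > P: both effects reinforce here, so O is clearly the higher of the two.
Kr > O: period and group pull opposite ways; the across-period shift dominates (1351 vs 1314 kJ/mol).
N > Kr: period and group pull opposite ways; the down-group shift dominates (1402 vs 1351 kJ/mol).
Note the exception: N has a higher first ionization energy than O, contrary to the simple trend — pairing an electron in O's 2p⁴ costs repulsion energy, so O ionizes more easily than half-filled N (2p³).
For reference (kJ/mol): B 801, N 1402, O 1314, P 1012, Kr 1351.
So from lowest to highest: B < P < O < Kr < N.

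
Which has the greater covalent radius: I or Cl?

I

Cl is in period 3, group 17; I is in period 5, group 17.
Atomic radius shrinks across a period as nuclear charge pulls the same shell inward, and grows down a group as new shells are added.
All are in group 17, so atomic radius increases down the group.
So I has the greater covalent radius (I > Cl).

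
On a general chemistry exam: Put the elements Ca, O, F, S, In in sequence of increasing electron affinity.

O is in period 2, group 16; F is in period 2, group 17; S is in period 3, group 16; Ca is in period 4, group 2; In is in period 5, group 13.
EA tends to increase across a period and decrease down a group, though the pattern is less regular than for IE or radius.
Neither a single period nor a single group — weigh both effects.
In > Ca: period and group pull opposite ways; the across-period shift dominates (29 vs 2 kJ/mol).
O > In: both effects reinforce here, so O is clearly the higher of the two.
S > O: this pair runs against the simple trend — see the exception note.
F > S: both effects reinforce here, so F is clearly the higher of the two.
Note the exception: S has a higher electron affinity than O, contrary to the simple trend — the compact 2p subshell of O repels the added electron more than S's larger 3p does.
Approximate values (kJ/mol): O 141, F 328, S 200, Ca 2, In 29.
So from lowest to highest: Ca < In < O < S < F.

Ca < In < O < S < F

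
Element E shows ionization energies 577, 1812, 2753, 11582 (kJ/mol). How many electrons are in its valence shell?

3

Look for the largest jump between consecutive ionization energies: IE4/IE3 ≈ 4.2, far larger than any earlier ratio.
That jump marks the point where a core electron is being removed. So the atom has 3 valence electrons.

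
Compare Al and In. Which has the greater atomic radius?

In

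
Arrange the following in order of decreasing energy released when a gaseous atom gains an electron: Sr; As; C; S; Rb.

S > C > As > Rb > Sr

C is in period 2, group 14; S is in period 3, group 16; As is in period 4, group 15; Rb is in period 5, group 1; Sr is in period 5, group 2.
Electron affinity generally becomes more exothermic across a period toward the halogens and less exothermic down a group.
These span different periods and groups, so the two trends combine.
Rb > Sr: this pair runs against the simple trend — see the exception note.
As > Rb: both effects reinforce here, so As is clearly the higher of the two.
C > As: the two effects oppose for this pair; the down-group effect wins (122 vs 78 kJ/mol).
S > C: period and group pull opposite ways; the across-period shift dominates (200 vs 122 kJ/mol).
Note the exception: Rb has a higher electron affinity than Sr, contrary to the simple trend — adding an electron to Sr (ns²) has to open a new, higher-energy np subshell, which is unfavourable.
For reference (kJ/mol): C 122, S 200, As 78, Rb 47, Sr 5.
So from highest to lowest: S > C > As > Rb > Sr.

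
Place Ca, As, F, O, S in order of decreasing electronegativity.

F > O > S > As > Ca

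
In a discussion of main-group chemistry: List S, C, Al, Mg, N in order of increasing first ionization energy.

C is in period 2, group 14; N is in period 2, group 15; Mg is in period 3, group 2; Al is in period 3, group 13; S is in period 3, group 16.
Removing the outermost electron gets harder across a period and easier down a group.
Here both period and group differ, so the two effects have to be weighed against each other.
Mg > Al: this pair runs against the simple trend — see the exception note.
S > Mg: S lies to the right of Mg in period 3, so the across-period effect alone puts S higher.
C > S: the two effects oppose for this pair; the down-group effect wins (1086 vs 1000 kJ/mol).
N > C: both are in period 2; the period trend gives N the larger value.
Note the exception: Mg has a higher first ionization energy than Al, contrary to the simple trend — Al's single 3p electron is easier to remove than one from Mg's filled 3s².
For reference (kJ/mol): C 1086, N 1402, Mg 738, Al 578, S 1000.
So from lowest to highest: Al < Mg < S < C < N.

Al, Mg, S, C, N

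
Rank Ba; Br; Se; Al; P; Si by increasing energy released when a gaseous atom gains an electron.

Atoms with high Z_eff and room in the valence shell (especially the halogens) have the most exothermic electron affinities.
Here both period and group differ, so the two effects have to be weighed against each other.
Al > Ba: both effects reinforce here, so Al is clearly the higher of the two.
P > Al: P lies to the right of Al in period 3, so the across-period effect alone puts P higher.
Si > P: this pair runs against the simple trend — see the exception note.
Se > Si: the two effects oppose for this pair; the across-period effect wins (195 vs 134 kJ/mol).
Br > Se: Br lies to the right of Se in period 4, so the across-period effect alone puts Br higher.
Note the exception: Si has a higher electron affinity than P, contrary to the simple trend — adding an electron to P's half-filled 3p³ is unfavourable, so Si (3p²) has the more exothermic EA.
Tabulated electron affinity (kJ/mol): Al 42, Si 134, P 72, Se 195, Br 325, Ba 14.
So from lowest to highest: Ba < Al < P < Si < Se < Br.

Ba < Al < P < Si < Se < Br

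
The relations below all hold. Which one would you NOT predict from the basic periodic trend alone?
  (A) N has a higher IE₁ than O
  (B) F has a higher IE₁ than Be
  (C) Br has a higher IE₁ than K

The general trend: IE₁ increases across a period and decreases down a group.
(A) N (period 2, group 15) vs O (period 2, group 16): the stated order contradicts the simple trend.
(B) F (period 2, group 17) vs Be (period 2, group 2): the stated order agrees with the simple trend.
(C) Br (period 4, group 17) vs K (period 4, group 1): the stated order agrees with the simple trend.
The exception is (A): pairing an electron in O's 2p⁴ costs repulsion energy, so O ionizes more easily than half-filled N (2p³).

(A)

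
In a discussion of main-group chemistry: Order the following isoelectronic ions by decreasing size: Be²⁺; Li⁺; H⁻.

H⁻ > Li⁺ > Be²⁺

All of these have 2 electrons, so size is governed by nuclear charge alone: the more protons, the stronger the pull on the same electron cloud, and the smaller the ion.
Nuclear charges: Be²⁺ (Z=4), Li⁺ (Z=3), H⁻ (Z=1).
Largest to smallest: H⁻ > Li⁺ > Be²⁺.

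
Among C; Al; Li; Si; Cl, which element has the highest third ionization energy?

Li

IE_3 is the cost of taking one more electron from the +2 cation: C²⁺ still has 2 valence electrons; Al²⁺ still has 1 valence electron; Li²⁺ is already 1 electron into the core; Si²⁺ still has 2 valence electrons; Cl²⁺ still has 5 valence electrons.
Pulling an electron out of a noble-gas core costs far more than removing a remaining valence electron, so Li sits at the high end of IE_3.
Valence configurations: C²⁺ [He]2s², Al²⁺ [Ne]3s¹, Si²⁺ [Ne]3s², Cl²⁺ [Ne]3s²3p³.
Tabulated IE_3 (kJ/mol): C 4620, Al 2745, Li 11815, Si 3232, Cl 3822.
Putting it together, IE_3: Al < Si < Cl < C < Li.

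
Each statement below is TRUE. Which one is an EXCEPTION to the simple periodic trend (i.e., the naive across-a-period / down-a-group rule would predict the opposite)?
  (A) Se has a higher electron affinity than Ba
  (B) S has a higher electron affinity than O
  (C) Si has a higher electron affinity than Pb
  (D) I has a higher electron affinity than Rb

The general trend: electron affinity increases across a period and decreases down a group.
(A) Se (period 4, group 16) vs Ba (period 6, group 2): the stated order agrees with the simple trend.
(B) S (period 3, group 16) vs O (period 2, group 16): the stated order contradicts the simple trend.
(C) Si (period 3, group 14) vs Pb (period 6, group 14): the stated order agrees with the simple trend.
(D) I (period 5, group 17) vs Rb (period 5, group 1): the stated order agrees with the simple trend.
The exception is (B): the compact 2p subshell of O repels the added electron more than S's larger 3p does.

(B)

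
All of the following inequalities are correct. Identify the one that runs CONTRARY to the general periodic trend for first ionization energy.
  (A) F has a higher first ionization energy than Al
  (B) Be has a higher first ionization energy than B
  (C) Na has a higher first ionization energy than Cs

The general trend: first ionization energy increases across a period and decreases down a group.
(A) F (period 2, group 17) vs Al (period 3, group 13): the stated order agrees with the simple trend.
(B) Be (period 2, group 2) vs B (period 2, group 13): the stated order contradicts the simple trend.
(C) Na (period 3, group 1) vs Cs (period 6, group 1): the stated order agrees with the simple trend.
The exception is (B): removing B's lone 2p electron is easier than breaking Be's filled 2s².

(B)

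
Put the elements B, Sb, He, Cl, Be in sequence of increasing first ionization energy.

B < Sb < Be < Cl < He

He is in period 1, group 18; Be is in period 2, group 2; B is in period 2, group 13; Cl is in period 3, group 17; Sb is in period 5, group 15.
Across a period the outer electron is held more tightly (higher IE₁); down a group it sits in a higher shell, more shielded, and comes off more easily.
These span different periods and groups, so the two trends combine.
Sb > B: period and group pull opposite ways; the across-period shift dominates (831 vs 801 kJ/mol).
Be > Sb: period and group pull opposite ways; the down-group shift dominates (900 vs 831 kJ/mol).
Cl > Be: period and group pull opposite ways; the across-period shift dominates (1251 vs 900 kJ/mol).
He > Cl: both effects reinforce here, so He is clearly the higher of the two.
Note the exception: Be has a higher first ionization energy than B, contrary to the simple trend — removing B's lone 2p electron is easier than breaking Be's filled 2s².
Approximate values (kJ/mol): He 2372, Be 900, B 801, Cl 1251, Sb 831.
So from lowest to highest: B < Sb < Be < Cl < He.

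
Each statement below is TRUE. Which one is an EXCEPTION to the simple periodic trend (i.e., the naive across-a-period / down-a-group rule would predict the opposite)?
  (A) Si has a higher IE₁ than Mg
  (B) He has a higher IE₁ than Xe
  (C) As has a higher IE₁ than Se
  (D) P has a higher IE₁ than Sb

The general trend: IE₁ increases across a period and decreases down a group.
(A) Si (period 3, group 14) vs Mg (period 3, group 2): the stated order agrees with the simple trend.
(B) He (period 1, group 18) vs Xe (period 5, group 18): the stated order agrees with the simple trend.
(C) As (period 4, group 15) vs Se (period 4, group 16): the stated order contradicts the simple trend.
(D) P (period 3, group 15) vs Sb (period 5, group 15): the stated order agrees with the simple trend.
The exception is (C): Se (4p⁴) ionizes more easily than half-filled As (4p³).

(C)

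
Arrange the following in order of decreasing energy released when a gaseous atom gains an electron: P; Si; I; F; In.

F > I > Si > P > In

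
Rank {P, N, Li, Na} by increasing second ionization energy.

P < N < Na < Li

The second ionization energy removes an electron from the +1 ion. For each element: P⁺ still has 4 valence electrons; N⁺ still has 4 valence electrons; Li⁺ is the bare [He] core; Na⁺ is the bare [Ne] core.
Pulling an electron out of a noble-gas core costs far more than removing a remaining valence electron, so Na and Li sit at the high end of IE_2.
Valence configurations: P⁺ [Ne]3s²3p², N⁺ [He]2s²2p².
Approximate IE_2 values (kJ/mol): P 1907, N 2856, Li 7298, Na 4562.
Hence IE_2: P < N < Na < Li.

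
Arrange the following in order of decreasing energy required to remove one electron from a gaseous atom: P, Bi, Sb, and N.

N > P > Sb > Bi

First ionization energy rises across a period (greater Z_eff holds electrons more tightly) and falls down a group (valence electrons are farther from the nucleus).
All are in group 15, so first ionization energy increases up the group.
So from highest to lowest: N > P > Sb > Bi.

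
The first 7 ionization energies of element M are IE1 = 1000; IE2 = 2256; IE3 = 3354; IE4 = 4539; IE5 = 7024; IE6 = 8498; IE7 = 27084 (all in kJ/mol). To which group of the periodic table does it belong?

Group 16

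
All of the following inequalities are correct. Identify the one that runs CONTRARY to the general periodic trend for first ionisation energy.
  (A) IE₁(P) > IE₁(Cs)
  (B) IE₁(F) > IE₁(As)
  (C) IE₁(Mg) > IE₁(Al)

(C)

The general trend: first ionisation energy increases across a period and decreases down a group.
(A) P (period 3, group 15) vs Cs (period 6, group 1): the stated order agrees with the simple trend.
(B) F (period 2, group 17) vs As (period 4, group 15): the stated order agrees with the simple trend.
(C) Mg (period 3, group 2) vs Al (period 3, group 13): the stated order contradicts the simple trend.
The exception is (C): Al's single 3p electron is easier to remove than one from Mg's filled 3s².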